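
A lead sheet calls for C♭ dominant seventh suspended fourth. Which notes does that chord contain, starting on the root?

C♭ dominant seventh suspended fourth is a dominant seventh suspended fourth built on Cb.
Root: Cb
Perfect 4th (4th): Fb
Perfect 5th (5th): Gb
Minor 7th (7th): Bbb

Cb  Fb  Gb  Bbb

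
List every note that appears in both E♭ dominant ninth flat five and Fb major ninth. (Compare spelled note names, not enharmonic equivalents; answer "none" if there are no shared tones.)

E-flat

E♭ dominant ninth flat five: E-flat G B-double-flat D-flat F
Fb major ninth: F-flat A-flat C-flat E-flat G-flat
Common to both → E-flat.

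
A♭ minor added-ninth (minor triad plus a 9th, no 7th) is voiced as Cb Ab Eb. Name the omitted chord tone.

The full A♭ minor added-ninth chord is Ab, Cb, Eb, Bb.
Comparing with the voicing, the major 9th (9th) — Bb — is absent.

Bb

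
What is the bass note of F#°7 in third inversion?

Eb

F#°7 = F#–A–C–Eb. Third inversion → seventh in the bass = Eb.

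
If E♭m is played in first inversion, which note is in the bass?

G♭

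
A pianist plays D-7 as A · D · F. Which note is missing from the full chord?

C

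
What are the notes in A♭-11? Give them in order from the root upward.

Ab  Cb  Eb  Gb  Bb  Db

A♭-11 is a minor eleventh built on Ab.
- root: Ab
- minor 3rd: Cb
- perfect 5th: Eb
- minor 7th: Gb
- major 9th: Bb
- perfect 11th: Db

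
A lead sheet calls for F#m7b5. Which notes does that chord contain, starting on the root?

F#m7b5: half-diminished seventh on F#.
root → F#
3rd (minor 3rd) → A
5th (diminished 5th) → C
7th (minor 7th) → E

F#, A, C, E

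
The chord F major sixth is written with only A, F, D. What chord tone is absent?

F major sixth = F, A, C, D. The voicing lacks the 5th (perfect 5th), C.

C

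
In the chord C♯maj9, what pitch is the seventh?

B♯

Root of C♯maj9 = C♯. The 7th is a major 7th: C♯ up a major 7th → B♯.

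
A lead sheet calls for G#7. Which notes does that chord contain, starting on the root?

G#7 is a dominant seventh built on G♯.
- root: G♯
- major 3rd: B♯
- perfect 5th: D♯
- minor 7th: F♯

G♯, B♯, D♯, F♯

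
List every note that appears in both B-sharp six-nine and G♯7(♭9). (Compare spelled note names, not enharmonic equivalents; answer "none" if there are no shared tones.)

B#

B-sharp six-nine: B# D## F## G## C##
G♯7(♭9): G# B# D# F# A
Common to both → B#.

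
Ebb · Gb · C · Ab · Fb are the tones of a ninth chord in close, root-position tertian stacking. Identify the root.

Fb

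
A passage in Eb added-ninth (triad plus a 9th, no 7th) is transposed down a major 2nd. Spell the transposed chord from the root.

Db F Ab Eb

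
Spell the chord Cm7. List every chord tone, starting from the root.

C Eb G Bb

Root C, quality minor seventh:
root → C
3rd (minor 3rd) → Eb
5th (perfect 5th) → G
7th (minor 7th) → Bb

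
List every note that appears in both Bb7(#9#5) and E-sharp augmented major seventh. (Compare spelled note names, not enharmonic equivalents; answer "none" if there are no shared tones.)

none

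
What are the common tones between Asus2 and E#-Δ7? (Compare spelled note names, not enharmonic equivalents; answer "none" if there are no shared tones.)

none

Asus2 = A, B, E.
E#-Δ7 = E#, G#, B#, D##.
Shared: none.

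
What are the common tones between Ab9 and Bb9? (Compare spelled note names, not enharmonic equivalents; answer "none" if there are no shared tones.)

Ab, C, Bb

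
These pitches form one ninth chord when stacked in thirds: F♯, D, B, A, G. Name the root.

G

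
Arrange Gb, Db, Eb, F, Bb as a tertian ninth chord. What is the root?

Eb

Stacking in thirds gives Eb – Gb – Bb – Db – F, so Eb is the root — Eb minor ninth.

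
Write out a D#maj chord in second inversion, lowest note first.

In root position, D#maj is D#–F##–A#.
Second inversion puts the fifth (A#) in the bass.

A# – D# – F##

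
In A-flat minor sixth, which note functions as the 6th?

Root of A-flat minor sixth = A-flat. The 6th is a major 6th: A-flat up a major 6th → F.

F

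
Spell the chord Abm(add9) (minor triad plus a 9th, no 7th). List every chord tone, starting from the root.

Ab Cb Eb Bb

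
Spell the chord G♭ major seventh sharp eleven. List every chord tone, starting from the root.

G-flat, B-flat, D-flat, F, C

G♭ major seventh sharp eleven: major seventh sharp eleven on G-flat.
Root: G-flat
Major 3rd (3rd): B-flat
Perfect 5th (5th): D-flat
Major 7th (7th): F
Augmented 11th (11th): C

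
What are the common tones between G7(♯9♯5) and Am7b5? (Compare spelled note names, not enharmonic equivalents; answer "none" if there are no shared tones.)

G7(♯9♯5) = G, B, D#, F, A#.
Am7b5 = A, C, Eb, G.
Shared: G.

G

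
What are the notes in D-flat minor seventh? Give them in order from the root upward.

Root D-flat, quality minor seventh:
Root: D-flat
Minor 3rd (3rd): F-flat
Perfect 5th (5th): A-flat
Minor 7th (7th): C-flat

D-flat, F-flat, A-flat, C-flat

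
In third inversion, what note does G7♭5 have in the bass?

F

G7♭5 in root position is G–B–Db–F.
Third inversion places the seventh in the bass, which is F.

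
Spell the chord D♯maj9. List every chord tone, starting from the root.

D#  F##  A#  C##  E#

D♯maj9: major ninth on D#.
root → D#
3rd (major 3rd) → F##
5th (perfect 5th) → A#
7th (major 7th) → C##
9th (major 9th) → E#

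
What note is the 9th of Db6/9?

Root of Db6/9 = Db. The 9th is a major 9th: Db up a major 9th → Eb.

Eb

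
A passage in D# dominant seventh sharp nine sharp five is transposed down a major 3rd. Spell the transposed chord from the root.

B, D#, F##, A, C##

D# down a major 3rd → B. New chord: B dominant seventh sharp nine sharp five.
B — root
D# — major 3rd
F## — augmented 5th
A — minor 7th
C## — augmented 9th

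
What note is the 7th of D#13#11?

C#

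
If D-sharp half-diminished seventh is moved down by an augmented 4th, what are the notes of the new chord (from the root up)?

An augmented 4th down from D# is A, so the new chord is A half-diminished seventh.
- root: A
- minor 3rd: C
- diminished 5th: Eb
- minor 7th: G

A C Eb G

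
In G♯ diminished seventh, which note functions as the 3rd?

G♯ diminished seventh is built on G#; its 3rd is a minor 3rd above the root.
A third above G uses the letter B, and the minor 3rd above G# is B.

B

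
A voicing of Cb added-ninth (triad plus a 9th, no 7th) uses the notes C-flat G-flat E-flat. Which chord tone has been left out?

D-flat

Cb added-ninth = C-flat, E-flat, G-flat, D-flat. The voicing lacks the 9th (major 9th), D-flat.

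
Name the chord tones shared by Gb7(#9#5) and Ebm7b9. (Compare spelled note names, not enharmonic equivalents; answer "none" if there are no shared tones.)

Gb7(#9#5) = Gb, Bb, D, Fb, A.
Ebm7b9 = Eb, Gb, Bb, Db, Fb.
Shared: Gb, Bb, Fb.

Gb Bb Fb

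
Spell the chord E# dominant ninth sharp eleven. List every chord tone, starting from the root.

E-sharp G-double-sharp B-sharp D-sharp F-double-sharp A-double-sharp

E# dominant ninth sharp eleven: dominant ninth sharp eleven on E-sharp.
root → E-sharp
3rd (major 3rd) → G-double-sharp
5th (perfect 5th) → B-sharp
7th (minor 7th) → D-sharp
9th (major 9th) → F-double-sharp
11th (augmented 11th) → A-double-sharp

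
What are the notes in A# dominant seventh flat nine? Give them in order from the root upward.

A# dominant seventh flat nine is a dominant seventh flat nine built on A-sharp.
root → A-sharp
3rd (major 3rd) → C-double-sharp
5th (perfect 5th) → E-sharp
7th (minor 7th) → G-sharp
9th (minor 9th) → B

A-sharp, C-double-sharp, E-sharp, G-sharp, B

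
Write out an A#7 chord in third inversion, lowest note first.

G#, A#, C##, E#

In root position, A#7 is A#–C##–E#–G#.
Third inversion puts the seventh (G#) in the bass.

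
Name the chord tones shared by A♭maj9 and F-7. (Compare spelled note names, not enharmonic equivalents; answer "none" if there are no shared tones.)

A♭  C  E♭

A♭maj9 = A♭, C, E♭, G, B♭.
F-7 = F, A♭, C, E♭.
Shared: A♭, C, E♭.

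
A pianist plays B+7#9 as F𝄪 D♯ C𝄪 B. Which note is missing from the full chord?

The full B+7#9 chord is B, D♯, F𝄪, A, C𝄪.
Comparing with the voicing, the minor 7th (7th) — A — is absent.

A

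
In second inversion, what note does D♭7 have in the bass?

Ab

D♭7 = Db–F–Ab–Cb. Second inversion → fifth in the bass = Ab.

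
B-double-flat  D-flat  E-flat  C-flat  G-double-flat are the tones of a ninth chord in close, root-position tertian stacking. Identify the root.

C-flat

Stacking in thirds gives C-flat – E-flat – G-double-flat – B-double-flat – D-flat, so C-flat is the root — C-flat dominant ninth flat five.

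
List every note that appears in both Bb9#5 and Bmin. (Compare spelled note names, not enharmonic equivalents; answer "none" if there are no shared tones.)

D F♯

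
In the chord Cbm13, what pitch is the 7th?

Bbb

Cbm13 is built on Cb; its 7th is a minor 7th above the root.
A seventh above C uses the letter B, and the minor 7th above Cb is Bbb.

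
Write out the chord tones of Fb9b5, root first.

Fb, Ab, Cbb, Ebb, Gb

Fb9b5: dominant ninth flat five on Fb.
Root: Fb
Major 3rd (3rd): Ab
Diminished 5th (5th): Cbb
Minor 7th (7th): Ebb
Major 9th (9th): Gb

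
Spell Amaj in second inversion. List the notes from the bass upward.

In root position, Amaj is A–C♯–E.
Second inversion puts the fifth (E) in the bass.

E A C♯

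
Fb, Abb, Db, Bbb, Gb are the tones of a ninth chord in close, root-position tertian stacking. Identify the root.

Stacking in thirds gives Gb – Bbb – Db – Fb – Abb, so Gb is the root — Gb minor seventh flat nine.

Gb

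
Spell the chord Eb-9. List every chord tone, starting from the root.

E♭  G♭  B♭  D♭  F

Eb-9: minor ninth on E♭.
root → E♭
3rd (minor 3rd) → G♭
5th (perfect 5th) → B♭
7th (minor 7th) → D♭
9th (major 9th) → F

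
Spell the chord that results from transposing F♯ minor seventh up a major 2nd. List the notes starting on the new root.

F# up a major 2nd → G#. New chord: G# minor seventh.
G# — root
B — minor 3rd
D# — perfect 5th
F# — minor 7th

G#  B  D#  F#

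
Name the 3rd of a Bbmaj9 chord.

D

Bbmaj9 is built on Bb; its 3rd is a major 3rd above the root.
A third above B uses the letter D, and the major 3rd above Bb is D.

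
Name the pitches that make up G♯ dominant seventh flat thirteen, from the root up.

G♯ dominant seventh flat thirteen: dominant seventh flat thirteen on G♯.
Root: G♯
Major 3rd (3rd): B♯
Perfect 5th (5th): D♯
Minor 7th (7th): F♯
Minor 13th (13th): E

G♯ – B♯ – D♯ – F♯ – E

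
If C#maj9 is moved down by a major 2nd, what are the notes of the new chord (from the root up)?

A major 2nd down from C# is B, so the new chord is B major ninth.
- root: B
- major 3rd: D#
- perfect 5th: F#
- major 7th: A#
- major 9th: C#

B, D#, F#, A#, C#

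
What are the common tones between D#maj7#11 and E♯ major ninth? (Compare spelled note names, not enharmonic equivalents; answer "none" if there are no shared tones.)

F𝄪, G𝄪

D#maj7#11: D♯ F𝄪 A♯ C𝄪 G𝄪
E♯ major ninth: E♯ G𝄪 B♯ D𝄪 F𝄪
Common to both → F𝄪, G𝄪.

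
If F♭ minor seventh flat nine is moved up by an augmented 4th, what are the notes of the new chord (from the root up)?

B-flat  D-flat  F  A-flat  C-flat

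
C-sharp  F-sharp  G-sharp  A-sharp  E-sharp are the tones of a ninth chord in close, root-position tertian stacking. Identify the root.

Stacking in thirds gives F-sharp – A-sharp – C-sharp – E-sharp – G-sharp, so F-sharp is the root — F-sharp major ninth.

F-sharp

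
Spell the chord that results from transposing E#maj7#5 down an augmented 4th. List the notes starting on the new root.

An augmented 4th down from E♯ is B, so the new chord is B augmented major seventh.
- root: B
- major 3rd: D♯
- augmented 5th: F𝄪
- major 7th: A♯

B  D♯  F𝄪  A♯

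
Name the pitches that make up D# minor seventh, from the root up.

D#, F#, A#, C#

D# minor seventh: minor seventh on D#.
Root: D#
Minor 3rd (3rd): F#
Perfect 5th (5th): A#
Minor 7th (7th): C#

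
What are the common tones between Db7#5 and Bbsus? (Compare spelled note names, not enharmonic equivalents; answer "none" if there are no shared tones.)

F

Db7#5: Db F A Cb
Bbsus: Bb Eb F
Common to both → F.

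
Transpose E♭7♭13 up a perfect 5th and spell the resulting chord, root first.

Bb D F Ab Gb

Transposed root: Eb → Bb (perfect 5th up). So we spell Bb dominant seventh flat thirteen:
- root: Bb
- major 3rd: D
- perfect 5th: F
- minor 7th: Ab
- minor 13th: Gb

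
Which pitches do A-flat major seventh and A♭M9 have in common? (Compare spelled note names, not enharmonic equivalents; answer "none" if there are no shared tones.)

Ab, C, Eb, G

A-flat major seventh = Ab, C, Eb, G.
A♭M9 = Ab, C, Eb, G, Bb.
Shared: Ab, C, Eb, G.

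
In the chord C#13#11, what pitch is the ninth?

C#13#11 is built on C#; its 9th is a major 9th above the root.
A second above C uses the letter D, and the major 9th above C# is D#.

D#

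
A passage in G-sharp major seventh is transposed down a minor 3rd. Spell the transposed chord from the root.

E♯ – G𝄪 – B♯ – D𝄪

Transposed root: G♯ → E♯ (minor 3rd down). So we spell E♯ major seventh:
E♯ — root
G𝄪 — major 3rd
B♯ — perfect 5th
D𝄪 — major 7th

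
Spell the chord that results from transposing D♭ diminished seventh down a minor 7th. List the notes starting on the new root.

Eb, Gb, Bbb, Dbb

Db down a minor 7th → Eb. New chord: Eb diminished seventh.
- root: Eb
- minor 3rd: Gb
- diminished 5th: Bbb
- diminished 7th: Dbb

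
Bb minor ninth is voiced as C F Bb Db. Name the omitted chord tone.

Ab

Bb minor ninth = Bb, Db, F, Ab, C. The voicing lacks the 7th (minor 7th), Ab.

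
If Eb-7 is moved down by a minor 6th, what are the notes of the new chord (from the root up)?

Transposed root: E♭ → G (minor 6th down). So we spell G minor seventh:
- root: G
- minor 3rd: B♭
- perfect 5th: D
- minor 7th: F

G – B♭ – D – F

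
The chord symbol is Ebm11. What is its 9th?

F

Root of Ebm11 = Eb. The 9th is a major 9th: Eb up a major 9th → F.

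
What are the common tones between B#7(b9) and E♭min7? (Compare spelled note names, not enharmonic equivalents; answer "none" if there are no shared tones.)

B#7(b9) = B♯, D𝄪, F𝄪, A♯, C♯.
E♭min7 = E♭, G♭, B♭, D♭.
Shared: none.

none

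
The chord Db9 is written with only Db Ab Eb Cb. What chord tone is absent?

Db9 = Db, F, Ab, Cb, Eb. The voicing lacks the 3rd (major 3rd), F.

F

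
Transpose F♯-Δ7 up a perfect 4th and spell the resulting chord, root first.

B, D, F♯, A♯

A perfect 4th up from F♯ is B, so the new chord is B minor-major seventh.
root → B
3rd (minor 3rd) → D
5th (perfect 5th) → F♯
7th (major 7th) → A♯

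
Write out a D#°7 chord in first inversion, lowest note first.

F# – A – C – D#

In root position, D#°7 is D#–F#–A–C.
First inversion puts the third (F#) in the bass.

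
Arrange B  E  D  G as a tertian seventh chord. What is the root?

E

Arranged so that each adjacent pair is a third by letter name: E – G – B – D.
The bottom of that stack, E, is the root (this is E minor seventh).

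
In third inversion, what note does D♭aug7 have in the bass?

Cb

D♭aug7 = Db–F–A–Cb. Third inversion → seventh in the bass = Cb.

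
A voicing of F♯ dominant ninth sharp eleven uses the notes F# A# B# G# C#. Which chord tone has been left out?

The full F♯ dominant ninth sharp eleven chord is F#, A#, C#, E, G#, B#.
Comparing with the voicing, the minor 7th (7th) — E — is absent.

E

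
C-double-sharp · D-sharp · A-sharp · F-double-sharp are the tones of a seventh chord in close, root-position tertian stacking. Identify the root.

D-sharp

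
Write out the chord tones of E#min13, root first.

E#  G#  B#  D#  F##  A#  C##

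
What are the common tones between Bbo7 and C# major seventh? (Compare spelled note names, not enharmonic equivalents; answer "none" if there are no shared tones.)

none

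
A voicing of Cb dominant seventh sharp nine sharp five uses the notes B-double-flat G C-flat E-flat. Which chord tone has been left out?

D

Cb dominant seventh sharp nine sharp five = C-flat, E-flat, G, B-double-flat, D. The voicing lacks the 9th (augmented 9th), D.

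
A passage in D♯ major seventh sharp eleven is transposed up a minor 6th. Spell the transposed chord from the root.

Transposed root: D# → B (minor 6th up). So we spell B major seventh sharp eleven:
root → B
3rd (major 3rd) → D#
5th (perfect 5th) → F#
7th (major 7th) → A#
11th (augmented 11th) → E#

B – D# – F# – A# – E#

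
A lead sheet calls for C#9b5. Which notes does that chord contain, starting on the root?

C# E# G B D#

C#9b5: dominant ninth flat five on C#.
- root: C#
- major 3rd: E#
- diminished 5th: G
- minor 7th: B
- major 9th: D#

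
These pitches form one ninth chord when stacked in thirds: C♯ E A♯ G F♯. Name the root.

F♯

Stacking in thirds gives F♯ – A♯ – C♯ – E – G, so F♯ is the root — F♯ dominant seventh flat nine.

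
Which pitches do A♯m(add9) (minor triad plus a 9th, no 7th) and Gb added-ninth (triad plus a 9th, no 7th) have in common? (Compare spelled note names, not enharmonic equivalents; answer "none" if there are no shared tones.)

none

A♯m(add9): A# C# E# B#
Gb added-ninth: Gb Bb Db Ab
Common to both → none.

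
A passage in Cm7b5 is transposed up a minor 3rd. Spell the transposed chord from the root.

Eb Gb Bbb Db

Transposed root: C → Eb (minor 3rd up). So we spell Eb half-diminished seventh:
root → Eb
3rd (minor 3rd) → Gb
5th (diminished 5th) → Bbb
7th (minor 7th) → Db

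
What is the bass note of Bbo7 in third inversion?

A𝄫

Bbo7 in root position is B♭–D♭–F♭–A𝄫.
Third inversion places the seventh in the bass, which is A𝄫.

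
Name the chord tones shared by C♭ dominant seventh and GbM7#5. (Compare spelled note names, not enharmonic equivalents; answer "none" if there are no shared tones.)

G♭

C♭ dominant seventh: C♭ E♭ G♭ B𝄫
GbM7#5: G♭ B♭ D F
Common to both → G♭.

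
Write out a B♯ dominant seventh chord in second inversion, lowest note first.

B♯ dominant seventh = B#–D##–F##–A#; second inversion → fifth (F##) lowest.

F##  A#  B#  D##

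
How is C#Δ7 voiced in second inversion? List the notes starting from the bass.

C#Δ7 = C♯–E♯–G♯–B♯; second inversion → fifth (G♯) lowest.

G♯, B♯, C♯, E♯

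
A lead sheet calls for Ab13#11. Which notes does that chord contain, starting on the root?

Ab13#11: dominant thirteenth sharp eleven on A♭.
root → A♭
3rd (major 3rd) → C
5th (perfect 5th) → E♭
7th (minor 7th) → G♭
9th (major 9th) → B♭
11th (augmented 11th) → D
13th (major 13th) → F

A♭  C  E♭  G♭  B♭  D  F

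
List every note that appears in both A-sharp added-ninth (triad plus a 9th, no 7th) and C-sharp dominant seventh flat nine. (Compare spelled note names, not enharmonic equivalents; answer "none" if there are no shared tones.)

A-sharp added-ninth: A-sharp C-double-sharp E-sharp B-sharp
C-sharp dominant seventh flat nine: C-sharp E-sharp G-sharp B D
Common to both → E-sharp.

E-sharp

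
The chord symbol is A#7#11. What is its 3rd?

Root of A#7#11 = A#. The 3rd is a major 3rd: A# up a major 3rd → C##.

C##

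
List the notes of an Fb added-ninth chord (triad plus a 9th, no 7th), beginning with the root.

Fb added-ninth: added-ninth on Fb.
Fb — root
Ab — major 3rd
Cb — perfect 5th
Gb — major 9th

Fb, Ab, Cb, Gb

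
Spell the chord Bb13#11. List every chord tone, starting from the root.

Bb13#11: dominant thirteenth sharp eleven on B♭.
root → B♭
3rd (major 3rd) → D
5th (perfect 5th) → F
7th (minor 7th) → A♭
9th (major 9th) → C
11th (augmented 11th) → E
13th (major 13th) → G

B♭  D  F  A♭  C  E  G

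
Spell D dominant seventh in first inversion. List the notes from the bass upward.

F-sharp – A – C – D

D dominant seventh = D–F-sharp–A–C; first inversion → third (F-sharp) lowest.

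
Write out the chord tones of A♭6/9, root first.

Ab C Eb F Bb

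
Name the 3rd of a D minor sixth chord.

F

Root of D minor sixth = D. The 3rd is a minor 3rd: D up a minor 3rd → F.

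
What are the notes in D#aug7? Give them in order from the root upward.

D#  F##  A##  C#

Root D#, quality augmented seventh:
root → D#
3rd (major 3rd) → F##
5th (augmented 5th) → A##
7th (minor 7th) → C#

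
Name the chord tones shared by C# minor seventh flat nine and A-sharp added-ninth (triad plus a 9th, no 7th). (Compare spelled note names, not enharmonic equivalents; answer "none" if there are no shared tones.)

C# minor seventh flat nine = C-sharp, E, G-sharp, B, D.
A-sharp added-ninth = A-sharp, C-double-sharp, E-sharp, B-sharp.
Shared: none.

none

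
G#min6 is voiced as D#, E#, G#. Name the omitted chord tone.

The full G#min6 chord is G#, B, D#, E#.
Comparing with the voicing, the minor 3rd (3rd) — B — is absent.

B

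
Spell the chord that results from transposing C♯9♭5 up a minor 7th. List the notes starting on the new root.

B  D#  F  A  C#

A minor 7th up from C# is B, so the new chord is B dominant ninth flat five.
Root: B
Major 3rd (3rd): D#
Diminished 5th (5th): F
Minor 7th (7th): A
Major 9th (9th): C#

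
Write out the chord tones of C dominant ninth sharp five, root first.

C – E – G-sharp – B-flat – D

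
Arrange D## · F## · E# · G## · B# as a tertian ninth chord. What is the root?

Arranged so that each adjacent pair is a third by letter name: E# – G## – B# – D## – F##.
The bottom of that stack, E#, is the root (this is E# major ninth).

E#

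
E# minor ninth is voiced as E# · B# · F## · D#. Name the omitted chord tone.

G#

The full E# minor ninth chord is E#, G#, B#, D#, F##.
Comparing with the voicing, the minor 3rd (3rd) — G# — is absent.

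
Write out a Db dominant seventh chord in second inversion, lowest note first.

A-flat, C-flat, D-flat, F

In root position, Db dominant seventh is D-flat–F–A-flat–C-flat.
Second inversion puts the fifth (A-flat) in the bass.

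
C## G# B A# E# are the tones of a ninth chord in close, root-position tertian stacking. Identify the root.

Arranged so that each adjacent pair is a third by letter name: A# – C## – E# – G# – B.
The bottom of that stack, A#, is the root (this is A# dominant seventh flat nine).

A#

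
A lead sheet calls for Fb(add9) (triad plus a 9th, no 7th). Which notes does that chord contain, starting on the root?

Fb Ab Cb Gb

Root Fb, quality added-ninth:
- root: Fb
- major 3rd: Ab
- perfect 5th: Cb
- major 9th: Gb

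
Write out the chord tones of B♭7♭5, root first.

Bb D Fb Ab

B♭7♭5: dominant seventh flat five on Bb.
Root: Bb
Major 3rd (3rd): D
Diminished 5th (5th): Fb
Minor 7th (7th): Ab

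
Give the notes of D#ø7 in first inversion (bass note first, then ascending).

D#ø7 = D#–F#–A–C#; first inversion → third (F#) lowest.

F# – A – C# – D#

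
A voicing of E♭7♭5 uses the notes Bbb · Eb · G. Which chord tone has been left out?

E♭7♭5 = Eb, G, Bbb, Db. The voicing lacks the 7th (minor 7th), Db.

Db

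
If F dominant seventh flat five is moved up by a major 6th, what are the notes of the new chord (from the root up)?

A major 6th up from F is D, so the new chord is D dominant seventh flat five.
D — root
F-sharp — major 3rd
A-flat — diminished 5th
C — minor 7th

D, F-sharp, A-flat, C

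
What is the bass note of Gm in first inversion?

Gm in root position is G–Bb–D.
First inversion places the third in the bass, which is Bb.

Bb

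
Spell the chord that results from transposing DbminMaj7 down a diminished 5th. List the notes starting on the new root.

G – Bb – D – F#

A diminished 5th down from Db is G, so the new chord is G minor-major seventh.
Root: G
Minor 3rd (3rd): Bb
Perfect 5th (5th): D
Major 7th (7th): F#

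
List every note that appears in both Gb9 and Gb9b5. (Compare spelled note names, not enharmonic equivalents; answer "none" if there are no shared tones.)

Gb9 = G♭, B♭, D♭, F♭, A♭.
Gb9b5 = G♭, B♭, D𝄫, F♭, A♭.
Shared: G♭, B♭, F♭, A♭.

G♭ – B♭ – F♭ – A♭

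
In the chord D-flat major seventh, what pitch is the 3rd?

F

D-flat major seventh is built on Db; its 3rd is a major 3rd above the root.
A third above D uses the letter F, and the major 3rd above Db is F.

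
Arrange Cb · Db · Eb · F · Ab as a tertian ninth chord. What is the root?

Db

Stacking in thirds gives Db – F – Ab – Cb – Eb, so Db is the root — Db dominant ninth.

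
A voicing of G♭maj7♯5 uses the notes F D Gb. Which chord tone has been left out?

Bb

The full G♭maj7♯5 chord is Gb, Bb, D, F.
Comparing with the voicing, the major 3rd (3rd) — Bb — is absent.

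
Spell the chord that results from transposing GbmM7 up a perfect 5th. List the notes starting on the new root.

D♭, F♭, A♭, C

G♭ up a perfect 5th → D♭. New chord: D♭ minor-major seventh.
D♭ — root
F♭ — minor 3rd
A♭ — perfect 5th
C — major 7th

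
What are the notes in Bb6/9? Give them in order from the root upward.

Bb, D, F, G, C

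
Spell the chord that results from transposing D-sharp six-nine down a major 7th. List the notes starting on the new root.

E  G#  B  C#  F#

D# down a major 7th → E. New chord: E six-nine.
- root: E
- major 3rd: G#
- perfect 5th: B
- major 6th: C#
- major 9th: F#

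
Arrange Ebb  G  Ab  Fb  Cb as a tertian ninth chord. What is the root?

Fb

Arranged so that each adjacent pair is a third by letter name: Fb – Ab – Cb – Ebb – G.
The bottom of that stack, Fb, is the root (this is Fb dominant seventh sharp nine).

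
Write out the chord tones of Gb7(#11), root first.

Gb, Bb, Db, Fb, C

Root Gb, quality dominant seventh sharp eleven:
- root: Gb
- major 3rd: Bb
- perfect 5th: Db
- minor 7th: Fb
- augmented 11th: C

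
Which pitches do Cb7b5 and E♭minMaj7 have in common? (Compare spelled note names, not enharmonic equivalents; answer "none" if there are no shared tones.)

Eb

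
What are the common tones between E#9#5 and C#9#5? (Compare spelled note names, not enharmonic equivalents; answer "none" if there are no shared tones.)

E#9#5 = E#, G##, B##, D#, F##.
C#9#5 = C#, E#, G##, B, D#.
Shared: E#, G##, D#.

E# G## D#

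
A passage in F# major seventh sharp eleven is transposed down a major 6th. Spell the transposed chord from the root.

A major 6th down from F# is A, so the new chord is A major seventh sharp eleven.
A — root
C# — major 3rd
E — perfect 5th
G# — major 7th
D# — augmented 11th

A C# E G# D#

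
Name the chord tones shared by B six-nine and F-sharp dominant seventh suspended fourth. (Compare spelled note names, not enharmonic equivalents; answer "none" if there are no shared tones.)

B six-nine = B, D-sharp, F-sharp, G-sharp, C-sharp.
F-sharp dominant seventh suspended fourth = F-sharp, B, C-sharp, E.
Shared: B, F-sharp, C-sharp.

B – F-sharp – C-sharp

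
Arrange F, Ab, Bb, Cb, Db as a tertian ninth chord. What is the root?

Bb

Stacking in thirds gives Bb – Db – F – Ab – Cb, so Bb is the root — Bb minor seventh flat nine.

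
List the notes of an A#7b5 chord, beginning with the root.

A#  C##  E  G#

A#7b5 is a dominant seventh flat five built on A#.
A# — root
C## — major 3rd
E — diminished 5th
G# — minor 7th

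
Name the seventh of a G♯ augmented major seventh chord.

F##

G♯ augmented major seventh is built on G#; its 7th is a major 7th above the root.
A seventh above G uses the letter F, and the major 7th above G# is F##.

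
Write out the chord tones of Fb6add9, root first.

Fb, Ab, Cb, Db, Gb

Root Fb, quality six-nine:
root → Fb
3rd (major 3rd) → Ab
5th (perfect 5th) → Cb
6th (major 6th) → Db
9th (major 9th) → Gb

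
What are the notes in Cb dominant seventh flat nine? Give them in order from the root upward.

Root C-flat, quality dominant seventh flat nine:
Root: C-flat
Major 3rd (3rd): E-flat
Perfect 5th (5th): G-flat
Minor 7th (7th): B-double-flat
Minor 9th (9th): D-double-flat

C-flat – E-flat – G-flat – B-double-flat – D-double-flat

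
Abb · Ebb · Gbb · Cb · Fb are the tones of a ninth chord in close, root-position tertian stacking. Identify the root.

Stacking in thirds gives Fb – Abb – Cb – Ebb – Gbb, so Fb is the root — Fb minor seventh flat nine.

Fb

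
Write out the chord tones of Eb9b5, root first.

Eb9b5: dominant ninth flat five on Eb.
- root: Eb
- major 3rd: G
- diminished 5th: Bbb
- minor 7th: Db
- major 9th: F

Eb – G – Bbb – Db – F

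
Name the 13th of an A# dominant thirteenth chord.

Root of A# dominant thirteenth = A-sharp. The 13th is a major 13th: A-sharp up a major 13th → F-double-sharp.

F-double-sharp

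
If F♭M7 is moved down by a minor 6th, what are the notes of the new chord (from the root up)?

Ab – C – Eb – G

Fb down a minor 6th → Ab. New chord: Ab major seventh.
root → Ab
3rd (major 3rd) → C
5th (perfect 5th) → Eb
7th (major 7th) → G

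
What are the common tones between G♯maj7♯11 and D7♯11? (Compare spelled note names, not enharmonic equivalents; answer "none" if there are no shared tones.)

G#

G♯maj7♯11: G# B# D# F## C##
D7♯11: D F# A C G#
Common to both → G#.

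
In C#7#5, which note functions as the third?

Root of C#7#5 = C♯. The 3rd is a major 3rd: C♯ up a major 3rd → E♯.

E♯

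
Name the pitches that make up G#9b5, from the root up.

G#9b5 is a dominant ninth flat five built on G#.
G# — root
B# — major 3rd
D — diminished 5th
F# — minor 7th
A# — major 9th

G# – B# – D – F# – A#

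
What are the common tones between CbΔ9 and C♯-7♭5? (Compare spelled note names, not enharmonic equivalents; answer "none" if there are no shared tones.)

none

CbΔ9: Cb Eb Gb Bb Db
C♯-7♭5: C# E G B
Common to both → none.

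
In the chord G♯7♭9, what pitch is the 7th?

F♯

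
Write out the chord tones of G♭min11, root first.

Gb – Bbb – Db – Fb – Ab – Cb

G♭min11 is a minor eleventh built on Gb.
- root: Gb
- minor 3rd: Bbb
- perfect 5th: Db
- minor 7th: Fb
- major 9th: Ab
- perfect 11th: Cb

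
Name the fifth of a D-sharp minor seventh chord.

A-sharp

Root of D-sharp minor seventh = D-sharp. The 5th is a perfect 5th: D-sharp up a perfect 5th → A-sharp.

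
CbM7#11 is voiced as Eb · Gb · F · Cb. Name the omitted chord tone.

CbM7#11 = Cb, Eb, Gb, Bb, F. The voicing lacks the 7th (major 7th), Bb.

Bb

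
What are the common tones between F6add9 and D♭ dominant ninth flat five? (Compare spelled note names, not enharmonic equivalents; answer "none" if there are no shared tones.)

F6add9 = F, A, C, D, G.
D♭ dominant ninth flat five = Db, F, Abb, Cb, Eb.
Shared: F.

F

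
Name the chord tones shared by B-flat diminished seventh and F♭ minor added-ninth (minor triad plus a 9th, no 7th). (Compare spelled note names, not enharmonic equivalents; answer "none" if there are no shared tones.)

F-flat, A-double-flat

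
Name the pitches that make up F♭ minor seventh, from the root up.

F-flat, A-double-flat, C-flat, E-double-flat

Root F-flat, quality minor seventh:
root → F-flat
3rd (minor 3rd) → A-double-flat
5th (perfect 5th) → C-flat
7th (minor 7th) → E-double-flat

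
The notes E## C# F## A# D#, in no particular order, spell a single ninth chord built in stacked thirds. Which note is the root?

Arranged so that each adjacent pair is a third by letter name: D# – F## – A# – C# – E##.
The bottom of that stack, D#, is the root (this is D# dominant seventh sharp nine).

D#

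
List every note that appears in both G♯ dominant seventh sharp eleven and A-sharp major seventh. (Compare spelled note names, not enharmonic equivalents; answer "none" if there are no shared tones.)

G♯ dominant seventh sharp eleven = G-sharp, B-sharp, D-sharp, F-sharp, C-double-sharp.
A-sharp major seventh = A-sharp, C-double-sharp, E-sharp, G-double-sharp.
Shared: C-double-sharp.

C-double-sharp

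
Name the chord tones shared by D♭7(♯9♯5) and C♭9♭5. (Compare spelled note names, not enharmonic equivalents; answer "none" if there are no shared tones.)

D♭7(♯9♯5): Db F A Cb E
C♭9♭5: Cb Eb Gbb Bbb Db
Common to both → Db, Cb.

Db  Cb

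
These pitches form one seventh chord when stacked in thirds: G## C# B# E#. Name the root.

C#

Arranged so that each adjacent pair is a third by letter name: C# – E# – G## – B#.
The bottom of that stack, C#, is the root (this is C# augmented major seventh).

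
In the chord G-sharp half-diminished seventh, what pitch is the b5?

G-sharp half-diminished seventh is built on G#; its 5th is a diminished 5th above the root.
A fifth above G uses the letter D, and the diminished 5th above G# is D.

D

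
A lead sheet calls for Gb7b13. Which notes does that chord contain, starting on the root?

Gb7b13: dominant seventh flat thirteen on Gb.
Root: Gb
Major 3rd (3rd): Bb
Perfect 5th (5th): Db
Minor 7th (7th): Fb
Minor 13th (13th): Ebb

Gb  Bb  Db  Fb  Ebb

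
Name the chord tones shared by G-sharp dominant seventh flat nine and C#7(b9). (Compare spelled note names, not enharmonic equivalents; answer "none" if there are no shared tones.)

G#

G-sharp dominant seventh flat nine: G# B# D# F# A
C#7(b9): C# E# G# B D
Common to both → G#.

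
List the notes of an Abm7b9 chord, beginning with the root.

Ab Cb Eb Gb Bbb

Abm7b9: minor seventh flat nine on Ab.
Ab — root
Cb — minor 3rd
Eb — perfect 5th
Gb — minor 7th
Bbb — minor 9th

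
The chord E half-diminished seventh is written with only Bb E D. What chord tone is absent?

E half-diminished seventh = E, G, Bb, D. The voicing lacks the 3rd (minor 3rd), G.

G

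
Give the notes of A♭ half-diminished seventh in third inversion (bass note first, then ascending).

G-flat  A-flat  C-flat  E-double-flat

A♭ half-diminished seventh = A-flat–C-flat–E-double-flat–G-flat; third inversion → seventh (G-flat) lowest.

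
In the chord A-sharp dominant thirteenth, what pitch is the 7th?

G#

Root of A-sharp dominant thirteenth = A#. The 7th is a minor 7th: A# up a minor 7th → G#.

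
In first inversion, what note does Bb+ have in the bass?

D

Bb+ = Bb–D–F#. First inversion → third in the bass = D.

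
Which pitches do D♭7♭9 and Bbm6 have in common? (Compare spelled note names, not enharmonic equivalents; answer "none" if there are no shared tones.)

Db, F

D♭7♭9: Db F Ab Cb Ebb
Bbm6: Bb Db F G
Common to both → Db, F.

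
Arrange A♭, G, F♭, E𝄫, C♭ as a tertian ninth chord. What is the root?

Stacking in thirds gives F♭ – A♭ – C♭ – E𝄫 – G, so F♭ is the root — F♭ dominant seventh sharp nine.

F♭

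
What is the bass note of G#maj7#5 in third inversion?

G#maj7#5 = G#–B#–D##–F##. Third inversion → seventh in the bass = F##.

F##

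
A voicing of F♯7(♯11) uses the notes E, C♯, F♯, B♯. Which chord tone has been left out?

The full F♯7(♯11) chord is F♯, A♯, C♯, E, B♯.
Comparing with the voicing, the major 3rd (3rd) — A♯ — is absent.

A♯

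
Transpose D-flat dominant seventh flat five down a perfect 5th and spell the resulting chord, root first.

Db down a perfect 5th → Gb. New chord: Gb dominant seventh flat five.
root → Gb
3rd (major 3rd) → Bb
5th (diminished 5th) → Dbb
7th (minor 7th) → Fb

Gb, Bb, Dbb, Fb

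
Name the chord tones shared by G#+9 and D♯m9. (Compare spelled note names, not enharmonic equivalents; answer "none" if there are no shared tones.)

F♯  A♯

G#+9 = G♯, B♯, D𝄪, F♯, A♯.
D♯m9 = D♯, F♯, A♯, C♯, E♯.
Shared: F♯, A♯.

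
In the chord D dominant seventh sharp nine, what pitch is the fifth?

D dominant seventh sharp nine is built on D; its 5th is a perfect 5th above the root.
A fifth above D uses the letter A, and the perfect 5th above D is A.

A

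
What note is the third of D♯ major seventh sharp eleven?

F-double-sharp

Root of D♯ major seventh sharp eleven = D-sharp. The 3rd is a major 3rd: D-sharp up a major 3rd → F-double-sharp.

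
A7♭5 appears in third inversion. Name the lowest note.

G

A7♭5 = A–C#–Eb–G. Third inversion → seventh in the bass = G.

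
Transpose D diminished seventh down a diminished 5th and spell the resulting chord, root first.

G-sharp – B – D – F

Transposed root: D → G-sharp (diminished 5th down). So we spell G-sharp diminished seventh:
root → G-sharp
3rd (minor 3rd) → B
5th (diminished 5th) → D
7th (diminished 7th) → F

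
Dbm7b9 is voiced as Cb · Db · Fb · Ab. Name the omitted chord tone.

Ebb

The full Dbm7b9 chord is Db, Fb, Ab, Cb, Ebb.
Comparing with the voicing, the minor 9th (9th) — Ebb — is absent.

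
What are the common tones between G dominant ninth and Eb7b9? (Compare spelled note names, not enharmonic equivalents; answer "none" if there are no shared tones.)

G

G dominant ninth = G, B, D, F, A.
Eb7b9 = E♭, G, B♭, D♭, F♭.
Shared: G.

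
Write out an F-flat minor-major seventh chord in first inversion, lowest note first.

Abb, Cb, Eb, Fb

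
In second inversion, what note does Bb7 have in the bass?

Bb7 = Bb–D–F–Ab. Second inversion → fifth in the bass = F.

F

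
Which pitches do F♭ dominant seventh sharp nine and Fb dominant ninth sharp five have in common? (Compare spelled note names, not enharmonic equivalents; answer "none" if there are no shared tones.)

F♭ dominant seventh sharp nine: F-flat A-flat C-flat E-double-flat G
Fb dominant ninth sharp five: F-flat A-flat C E-double-flat G-flat
Common to both → F-flat, A-flat, E-double-flat.

F-flat, A-flat, E-double-flat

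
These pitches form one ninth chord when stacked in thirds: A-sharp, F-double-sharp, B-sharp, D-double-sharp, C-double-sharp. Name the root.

B-sharp

Stacking in thirds gives B-sharp – D-double-sharp – F-double-sharp – A-sharp – C-double-sharp, so B-sharp is the root — B-sharp dominant ninth.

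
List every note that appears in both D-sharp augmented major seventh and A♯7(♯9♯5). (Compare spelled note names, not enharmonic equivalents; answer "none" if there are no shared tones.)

D-sharp augmented major seventh: D# F## A## C##
A♯7(♯9♯5): A# C## E## G# B##
Common to both → C##.

C##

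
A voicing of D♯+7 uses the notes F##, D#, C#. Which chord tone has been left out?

A##

The full D♯+7 chord is D#, F##, A##, C#.
Comparing with the voicing, the augmented 5th (5th) — A## — is absent.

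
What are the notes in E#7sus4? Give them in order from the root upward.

Root E#, quality dominant seventh suspended fourth:
- root: E#
- perfect 4th: A#
- perfect 5th: B#
- minor 7th: D#

E# A# B# D#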